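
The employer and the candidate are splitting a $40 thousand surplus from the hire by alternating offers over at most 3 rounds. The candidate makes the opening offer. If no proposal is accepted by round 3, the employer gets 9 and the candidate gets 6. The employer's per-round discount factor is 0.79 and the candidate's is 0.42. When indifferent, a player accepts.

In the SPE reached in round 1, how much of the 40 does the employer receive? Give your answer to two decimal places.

21.31

By backward induction:
Round 3 (the candidate proposes): the employer gets 9 if talks fail, so the candidate offers 9 and keeps 31.
Round 2 (the employer proposes): the candidate can get 31 next round, worth 0.42 × 31 = 13.02 now, so the employer offers 13.02, keeping 26.98.
Round 1 (the candidate proposes): the employer can get 26.98 next round, worth 0.79 × 26.98 = 21.3142 now. The candidate offers 21.3142 and keeps 40 − 21.3142 = 18.6858.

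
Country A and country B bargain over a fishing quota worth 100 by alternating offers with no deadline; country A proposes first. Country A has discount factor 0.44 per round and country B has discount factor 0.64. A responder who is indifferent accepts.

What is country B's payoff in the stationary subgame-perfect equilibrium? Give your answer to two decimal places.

In a stationary SPE each proposer offers the other exactly their discounted continuation value.
If country A keeps x when proposing and country B keeps y when proposing, then x = 100 − 0.64y and y = 100 − 0.44x.
Solving: x = 100(1 − 0.64) / (1 − 0.44·0.64) = 36 / 0.7184 ≈ 50.1114.
Country B gets 100 − 50.1114 ≈ 49.8886.

49.89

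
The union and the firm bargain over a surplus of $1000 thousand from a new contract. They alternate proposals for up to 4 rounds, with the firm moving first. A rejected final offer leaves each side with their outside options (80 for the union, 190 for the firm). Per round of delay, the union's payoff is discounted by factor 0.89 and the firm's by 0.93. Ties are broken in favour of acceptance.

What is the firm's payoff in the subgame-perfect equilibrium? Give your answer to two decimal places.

341.01

Round 4 (the union proposes): the firm gets 190 if talks fail, so the union offers 190 and keeps 810.
Round 3 (the firm proposes): the union can get 810 next round, worth 0.89 × 810 = 720.9 now. The firm offers 720.9 and keeps 1000 − 720.9 = 279.1.
Round 2 (the union proposes): the firm can get 279.1 next round, worth 0.93 × 279.1 = 259.563 now. The union offers 259.563 and keeps 1000 − 259.563 = 740.437.
Round 1 (the firm proposes): the union can get 740.437 next round, worth 0.89 × 740.437 = 658.98893 now; the firm offers that and keeps 341.01107.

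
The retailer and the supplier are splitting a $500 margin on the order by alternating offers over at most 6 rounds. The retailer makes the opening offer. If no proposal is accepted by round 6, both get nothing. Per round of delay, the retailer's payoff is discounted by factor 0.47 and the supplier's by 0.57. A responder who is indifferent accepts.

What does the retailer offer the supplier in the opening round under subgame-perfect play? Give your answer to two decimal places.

Round 6 (the supplier proposes): rejection yields 0 for the retailer; the supplier offers 0 and keeps 500.
Round 5 (the retailer proposes): the supplier can get 500 next round, worth 0.57 × 500 = 285 now, so the retailer offers 285, keeping 215.
Round 4 (the supplier proposes): the retailer can get 215 next round, worth 0.47 × 215 = 101.05 now, so the supplier offers 101.05, keeping 398.95.
Round 3 (the retailer proposes): the supplier can get 398.95 next round, worth 0.57 × 398.95 = 227.4015 now, so the retailer offers 227.4015, keeping 272.5985.
Round 2 (the supplier proposes): the retailer can get 272.5985 next round, worth 0.47 × 272.5985 = 128.121295 now. The supplier offers 128.121295 and keeps 500 − 128.121295 = 371.878705.
Round 1 (the retailer proposes): the supplier can get 371.878705 next round, worth 0.57 × 371.878705 = 211.97086185 now; the retailer offers that and keeps 288.02913815.

211.97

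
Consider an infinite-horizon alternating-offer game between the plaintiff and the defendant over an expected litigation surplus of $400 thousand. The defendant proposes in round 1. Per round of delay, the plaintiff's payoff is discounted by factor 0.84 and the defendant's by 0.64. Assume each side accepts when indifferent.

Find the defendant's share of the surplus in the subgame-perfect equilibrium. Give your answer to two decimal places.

138.41

When the defendant proposes, the plaintiff accepts any offer worth at least 0.84 times what the plaintiff would get by proposing next round; and vice versa.
This gives x = 400 − 0.84y and y = 400 − 0.64x, where x and y are each side's share when it proposes.
Hence (1 − 0.84·0.64)x = 400(1 − 0.84), i.e. 0.4624·x = 64.
x ≈ 138.4083; the plaintiff's share is 400 − x ≈ 261.5917.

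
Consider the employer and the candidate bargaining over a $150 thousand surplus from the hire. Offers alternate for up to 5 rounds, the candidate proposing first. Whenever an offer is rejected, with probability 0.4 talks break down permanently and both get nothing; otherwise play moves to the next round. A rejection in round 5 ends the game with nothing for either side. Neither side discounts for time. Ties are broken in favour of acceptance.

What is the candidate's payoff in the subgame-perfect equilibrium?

By backward induction:
Round 5 (the candidate proposes): the employer will accept anything ≥ 0, so the candidate offers 0 and keeps 150.
Round 4 (the employer proposes): rejecting gives the candidate an expected 0.6 × 150 = 90, so the employer offers 90, keeping 60.
Round 3 (the candidate proposes): rejecting gives the employer an expected 0.6 × 60 = 36, so the candidate offers 36, keeping 114.
Round 2 (the employer proposes): rejecting gives the candidate an expected 0.6 × 114 = 68.4; the employer offers that and keeps 81.6.
Round 1 (the candidate proposes): rejecting gives the employer an expected 0.6 × 81.6 = 48.96; the candidate offers that and keeps 101.04.

101.04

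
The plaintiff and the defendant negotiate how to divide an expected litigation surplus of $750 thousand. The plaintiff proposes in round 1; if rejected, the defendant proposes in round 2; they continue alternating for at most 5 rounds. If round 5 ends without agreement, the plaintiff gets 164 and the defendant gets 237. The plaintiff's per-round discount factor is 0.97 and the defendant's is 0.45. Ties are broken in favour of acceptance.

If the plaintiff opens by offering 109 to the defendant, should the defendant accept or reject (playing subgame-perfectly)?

Accept

Round 5 (the plaintiff proposes): the defendant gets 237 if talks fail, so the plaintiff offers 237 and keeps 513.
Round 4 (the defendant proposes): the plaintiff can get 513 next round, worth 0.97 × 513 = 497.61 now. The defendant offers 497.61 and keeps 750 − 497.61 = 252.39.
Round 3 (the plaintiff proposes): the defendant can get 252.39 next round, worth 0.45 × 252.39 = 113.5755 now; the plaintiff offers that and keeps 636.4245.
Round 2 (the defendant proposes): the plaintiff can get 636.4245 next round, worth 0.97 × 636.4245 = 617.331765 now. The defendant offers 617.331765 and keeps 750 − 617.331765 = 132.668235.
So by rejecting in round 1, the defendant gets 132.668235 next round, worth 0.45 × 132.668235 = 59.70070575 now.
Offer 109 ≥ 59.70070575, so the defendant accepts.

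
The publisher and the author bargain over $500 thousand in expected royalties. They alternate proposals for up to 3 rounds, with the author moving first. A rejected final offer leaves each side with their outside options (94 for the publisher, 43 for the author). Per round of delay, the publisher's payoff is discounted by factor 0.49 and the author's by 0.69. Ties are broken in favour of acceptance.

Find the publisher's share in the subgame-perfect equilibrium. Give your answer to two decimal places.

107.73

Round 3 (the author proposes): the publisher gets 94 if talks fail, so the author offers 94 and keeps 406.
Round 2 (the publisher proposes): the author can get 406 next round, worth 0.69 × 406 = 280.14 now; the publisher offers that and keeps 219.86.
Round 1 (the author proposes): the publisher can get 219.86 next round, worth 0.49 × 219.86 = 107.7314 now; the author offers that and keeps 392.2686.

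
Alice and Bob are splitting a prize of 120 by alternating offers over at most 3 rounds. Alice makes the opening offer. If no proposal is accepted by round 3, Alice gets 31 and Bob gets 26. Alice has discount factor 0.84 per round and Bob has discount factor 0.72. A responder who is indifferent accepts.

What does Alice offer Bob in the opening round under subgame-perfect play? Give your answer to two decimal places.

29.55

By backward induction:
Round 3 (Alice proposes): Bob gets 26 if talks fail, so Alice offers 26 and keeps 94.
Round 2 (Bob proposes): Alice can get 94 next round, worth 0.84 × 94 = 78.96 now; Bob offers that and keeps 41.04.
Round 1 (Alice proposes): Bob can get 41.04 next round, worth 0.72 × 41.04 = 29.5488 now. Alice offers 29.5488 and keeps 120 − 29.5488 = 90.4512.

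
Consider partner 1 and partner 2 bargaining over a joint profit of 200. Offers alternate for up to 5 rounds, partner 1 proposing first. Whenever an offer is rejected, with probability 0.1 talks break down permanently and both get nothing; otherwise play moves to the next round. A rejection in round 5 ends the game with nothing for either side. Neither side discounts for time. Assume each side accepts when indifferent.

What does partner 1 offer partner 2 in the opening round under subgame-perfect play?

By backward induction:
Round 5 (partner 1 proposes): rejection yields 0 for partner 2; partner 1 offers 0 and keeps 200.
Round 4 (partner 2 proposes): rejecting gives partner 1 an expected 0.9 × 200 = 180. Partner 2 offers 180 and keeps 200 − 180 = 20.
Round 3 (partner 1 proposes): rejecting gives partner 2 an expected 0.9 × 20 = 18. Partner 1 offers 18 and keeps 200 − 18 = 182.
Round 2 (partner 2 proposes): rejecting gives partner 1 an expected 0.9 × 182 = 163.8. Partner 2 offers 163.8 and keeps 200 − 163.8 = 36.2.
Round 1 (partner 1 proposes): rejecting gives partner 2 an expected 0.9 × 36.2 = 32.58. Partner 1 offers 32.58 and keeps 200 − 32.58 = 167.42.

32.58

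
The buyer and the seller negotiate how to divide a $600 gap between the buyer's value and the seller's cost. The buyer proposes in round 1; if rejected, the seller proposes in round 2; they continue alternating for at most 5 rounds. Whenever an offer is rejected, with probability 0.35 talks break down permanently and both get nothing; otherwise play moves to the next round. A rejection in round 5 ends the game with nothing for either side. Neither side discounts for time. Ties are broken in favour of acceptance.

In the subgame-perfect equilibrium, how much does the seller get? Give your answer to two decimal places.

Round 5 (the buyer proposes): the seller will accept anything ≥ 0, so the buyer offers 0 and keeps 600.
Round 4 (the seller proposes): rejecting gives the buyer an expected 0.65 × 600 = 390. The seller offers 390 and keeps 600 − 390 = 210.
Round 3 (the buyer proposes): rejecting gives the seller an expected 0.65 × 210 = 136.5; the buyer offers that and keeps 463.5.
Round 2 (the seller proposes): rejecting gives the buyer an expected 0.65 × 463.5 = 301.275; the seller offers that and keeps 298.725.
Round 1 (the buyer proposes): rejecting gives the seller an expected 0.65 × 298.725 = 194.17125. The buyer offers 194.17125 and keeps 600 − 194.17125 = 405.82875.

194.17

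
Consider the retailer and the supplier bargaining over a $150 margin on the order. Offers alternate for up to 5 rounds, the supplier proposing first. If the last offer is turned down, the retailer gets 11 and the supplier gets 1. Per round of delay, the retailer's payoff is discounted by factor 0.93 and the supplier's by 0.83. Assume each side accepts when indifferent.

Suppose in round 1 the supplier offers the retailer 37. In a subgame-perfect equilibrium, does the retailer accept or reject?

Reject

Work out the retailer's continuation value if the offer is rejected.
Round 5 (the supplier proposes): the retailer gets 11 if talks fail, so the supplier offers 11 and keeps 139.
Round 4 (the retailer proposes): the supplier can get 139 next round, worth 0.83 × 139 = 115.37 now; the retailer offers that and keeps 34.63.
Round 3 (the supplier proposes): the retailer can get 34.63 next round, worth 0.93 × 34.63 = 32.2059 now, so the supplier offers 32.2059, keeping 117.7941.
Round 2 (the retailer proposes): the supplier can get 117.7941 next round, worth 0.83 × 117.7941 = 97.769103 now; the retailer offers that and keeps 52.230897.
So by rejecting in round 1, the retailer gets 52.230897 next round, worth 0.93 × 52.230897 = 48.57473421 now.
Offer 37 < 48.57473421, so the retailer rejects.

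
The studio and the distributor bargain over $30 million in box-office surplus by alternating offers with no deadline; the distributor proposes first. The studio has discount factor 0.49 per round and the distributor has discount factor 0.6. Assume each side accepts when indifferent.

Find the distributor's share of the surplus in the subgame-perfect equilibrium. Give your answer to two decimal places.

When the distributor proposes, the studio accepts any offer worth at least 0.49 times what the studio would get by proposing next round; and vice versa.
This gives x = 30 − 0.49y and y = 30 − 0.6x, where x and y are each side's share when it proposes.
Hence (1 − 0.49·0.6)x = 30(1 − 0.49), i.e. 0.706·x = 15.3.
x ≈ 21.6714; the studio's share is 30 − x ≈ 8.3286.

21.67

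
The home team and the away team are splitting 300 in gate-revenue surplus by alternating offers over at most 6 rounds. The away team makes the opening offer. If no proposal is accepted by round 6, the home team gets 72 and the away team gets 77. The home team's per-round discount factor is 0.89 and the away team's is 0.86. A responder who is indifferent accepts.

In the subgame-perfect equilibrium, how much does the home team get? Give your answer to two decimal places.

Solve by backward induction from round 6.
Round 6 (the home team proposes): the away team gets 77 if talks fail, so the home team offers 77 and keeps 223.
Round 5 (the away team proposes): the home team can get 223 next round, worth 0.89 × 223 = 198.47 now; the away team offers that and keeps 101.53.
Round 4 (the home team proposes): the away team can get 101.53 next round, worth 0.86 × 101.53 = 87.3158 now; the home team offers that and keeps 212.6842.
Round 3 (the away team proposes): the home team can get 212.6842 next round, worth 0.89 × 212.6842 = 189.288938 now; the away team offers that and keeps 110.711062.
Round 2 (the home team proposes): the away team can get 110.711062 next round, worth 0.86 × 110.711062 = 95.21151332 now; the home team offers that and keeps 204.78848668.
Round 1 (the away team proposes): the home team can get 204.78848668 next round, worth 0.89 × 204.78848668 = 182.2617531452 now; the away team offers that and keeps 117.7382468548.

182.26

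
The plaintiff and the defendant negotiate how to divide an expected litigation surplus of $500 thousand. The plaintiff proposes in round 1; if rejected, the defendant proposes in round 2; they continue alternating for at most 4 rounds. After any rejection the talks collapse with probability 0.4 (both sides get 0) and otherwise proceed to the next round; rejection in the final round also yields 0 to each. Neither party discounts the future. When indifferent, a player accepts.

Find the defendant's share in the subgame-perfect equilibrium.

228

Round 4 (the defendant proposes): the plaintiff will accept anything ≥ 0, so the defendant offers 0 and keeps 500.
Round 3 (the plaintiff proposes): rejecting gives the defendant an expected 0.6 × 500 = 300; the plaintiff offers that and keeps 200.
Round 2 (the defendant proposes): rejecting gives the plaintiff an expected 0.6 × 200 = 120. The defendant offers 120 and keeps 500 − 120 = 380.
Round 1 (the plaintiff proposes): rejecting gives the defendant an expected 0.6 × 380 = 228, so the plaintiff offers 228, keeping 272.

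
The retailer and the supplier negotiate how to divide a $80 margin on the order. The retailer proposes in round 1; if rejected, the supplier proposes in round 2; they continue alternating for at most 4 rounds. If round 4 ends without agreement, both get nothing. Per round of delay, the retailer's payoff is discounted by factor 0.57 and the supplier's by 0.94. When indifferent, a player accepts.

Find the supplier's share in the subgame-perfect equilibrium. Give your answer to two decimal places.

Work backward from the last round.
Round 4 (the supplier proposes): rejection yields 0 for the retailer; the supplier offers 0 and keeps 80.
Round 3 (the retailer proposes): the supplier can get 80 next round, worth 0.94 × 80 = 75.2 now. The retailer offers 75.2 and keeps 80 − 75.2 = 4.8.
Round 2 (the supplier proposes): the retailer can get 4.8 next round, worth 0.57 × 4.8 = 2.736 now, so the supplier offers 2.736, keeping 77.264.
Round 1 (the retailer proposes): the supplier can get 77.264 next round, worth 0.94 × 77.264 = 72.62816 now. The retailer offers 72.62816 and keeps 80 − 72.62816 = 7.37184.

72.63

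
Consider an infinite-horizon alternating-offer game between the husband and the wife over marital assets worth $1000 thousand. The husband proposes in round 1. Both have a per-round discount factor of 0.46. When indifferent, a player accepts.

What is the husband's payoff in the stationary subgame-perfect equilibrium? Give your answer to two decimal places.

684.93

When the husband proposes, the wife accepts any offer worth at least 0.46 times what the wife would get by proposing next round; and vice versa.
This gives x = 1000 − 0.46y and y = 1000 − 0.46x, where x and y are each side's share when it proposes.
Hence (1 − 0.46·0.46)x = 1000(1 − 0.46), i.e. 0.7884·x = 540.
x ≈ 684.9315; the wife's share is 1000 − x ≈ 315.0685.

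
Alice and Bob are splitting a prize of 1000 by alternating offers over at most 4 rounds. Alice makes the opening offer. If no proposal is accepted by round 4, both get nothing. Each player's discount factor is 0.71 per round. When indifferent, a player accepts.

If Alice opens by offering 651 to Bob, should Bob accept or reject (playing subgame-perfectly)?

Accept

Round 4 (Bob proposes): rejection yields 0 for Alice; Bob offers 0 and keeps 1000.
Round 3 (Alice proposes): Bob can get 1000 next round, worth 0.71 × 1000 = 710 now. Alice offers 710 and keeps 1000 − 710 = 290.
Round 2 (Bob proposes): Alice can get 290 next round, worth 0.71 × 290 = 205.9 now. Bob offers 205.9 and keeps 1000 − 205.9 = 794.1.
So by rejecting in round 1, Bob gets 794.1 next round, worth 0.71 × 794.1 = 563.811 now.
Offer 651 ≥ 563.811, so Bob accepts.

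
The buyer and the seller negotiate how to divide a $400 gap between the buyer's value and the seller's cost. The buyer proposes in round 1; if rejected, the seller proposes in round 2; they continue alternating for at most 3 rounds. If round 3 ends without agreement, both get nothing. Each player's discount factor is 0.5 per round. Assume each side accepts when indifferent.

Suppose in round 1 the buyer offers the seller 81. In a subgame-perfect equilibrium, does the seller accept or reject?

Work out the seller's continuation value if the offer is rejected.
Round 3 (the buyer proposes): rejection yields 0 for the seller; the buyer offers 0 and keeps 400.
Round 2 (the seller proposes): the buyer can get 400 next round, worth 0.5 × 400 = 200 now; the seller offers that and keeps 200.
So by rejecting in round 1, the seller gets 200 next round, worth 0.5 × 200 = 100 now.
Offer 81 < 100, so the seller rejects.

Reject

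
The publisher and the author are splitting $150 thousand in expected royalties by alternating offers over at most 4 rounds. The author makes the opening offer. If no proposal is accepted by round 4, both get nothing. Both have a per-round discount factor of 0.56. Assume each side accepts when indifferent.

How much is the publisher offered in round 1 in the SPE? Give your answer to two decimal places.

63.30

Round 4 (the publisher proposes): the author will accept anything ≥ 0, so the publisher offers 0 and keeps 150.
Round 3 (the author proposes): the publisher can get 150 next round, worth 0.56 × 150 = 84 now. The author offers 84 and keeps 150 − 84 = 66.
Round 2 (the publisher proposes): the author can get 66 next round, worth 0.56 × 66 = 36.96 now, so the publisher offers 36.96, keeping 113.04.
Round 1 (the author proposes): the publisher can get 113.04 next round, worth 0.56 × 113.04 = 63.3024 now, so the author offers 63.3024, keeping 86.6976.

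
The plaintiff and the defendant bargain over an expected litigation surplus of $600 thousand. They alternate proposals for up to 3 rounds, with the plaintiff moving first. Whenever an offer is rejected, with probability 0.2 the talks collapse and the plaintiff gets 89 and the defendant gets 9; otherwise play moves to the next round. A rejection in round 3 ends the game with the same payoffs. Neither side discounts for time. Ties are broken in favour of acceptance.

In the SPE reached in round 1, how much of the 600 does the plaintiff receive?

Round 3 (the plaintiff proposes): the defendant gets 9 if talks fail, so the plaintiff offers 9 and keeps 591.
Round 2 (the defendant proposes): rejecting gives the plaintiff an expected 0.8 × 591 + 0.2 × 89 = 490.6. The defendant offers 490.6 and keeps 600 − 490.6 = 109.4.
Round 1 (the plaintiff proposes): rejecting gives the defendant an expected 0.8 × 109.4 + 0.2 × 9 = 89.32. The plaintiff offers 89.32 and keeps 600 − 89.32 = 510.68.

510.68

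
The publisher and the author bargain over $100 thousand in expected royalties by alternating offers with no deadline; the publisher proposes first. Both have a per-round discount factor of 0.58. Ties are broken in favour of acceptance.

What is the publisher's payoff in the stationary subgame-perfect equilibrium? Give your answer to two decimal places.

When the publisher proposes, the author accepts any offer worth at least 0.58 times what the author would get by proposing next round; and vice versa.
This gives x = 100 − 0.58y and y = 100 − 0.58x, where x and y are each side's share when it proposes.
Hence (1 − 0.58·0.58)x = 100(1 − 0.58), i.e. 0.6636·x = 42.
x ≈ 63.2911; the author's share is 100 − x ≈ 36.7089.

63.29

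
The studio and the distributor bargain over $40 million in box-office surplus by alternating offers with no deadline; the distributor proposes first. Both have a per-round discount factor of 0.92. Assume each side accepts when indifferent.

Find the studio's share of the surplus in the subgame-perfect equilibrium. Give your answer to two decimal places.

19.17

Let x be the distributor's share when the distributor proposes and y be the studio's share when the studio proposes.
The studio accepts iff offered ≥ 0.92·y, so x = 40 − 0.92y. Symmetrically y = 40 − 0.92x.
Substituting: x = 40 − 0.92(40 − 0.92x), giving x(1 − 0.92·0.92) = 40(1 − 0.92).
So x = 40 × 0.08 / 0.1536 ≈ 20.8333, and the studio receives 40 − x ≈ 19.1667.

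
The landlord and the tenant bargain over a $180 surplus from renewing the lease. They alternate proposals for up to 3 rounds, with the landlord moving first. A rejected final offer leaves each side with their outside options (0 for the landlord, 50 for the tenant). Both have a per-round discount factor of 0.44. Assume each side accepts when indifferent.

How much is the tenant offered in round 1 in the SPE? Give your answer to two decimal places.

Round 3 (the landlord proposes): the tenant gets 50 if talks fail, so the landlord offers 50 and keeps 130.
Round 2 (the tenant proposes): the landlord can get 130 next round, worth 0.44 × 130 = 57.2 now; the tenant offers that and keeps 122.8.
Round 1 (the landlord proposes): the tenant can get 122.8 next round, worth 0.44 × 122.8 = 54.032 now. The landlord offers 54.032 and keeps 180 − 54.032 = 125.968.

54.03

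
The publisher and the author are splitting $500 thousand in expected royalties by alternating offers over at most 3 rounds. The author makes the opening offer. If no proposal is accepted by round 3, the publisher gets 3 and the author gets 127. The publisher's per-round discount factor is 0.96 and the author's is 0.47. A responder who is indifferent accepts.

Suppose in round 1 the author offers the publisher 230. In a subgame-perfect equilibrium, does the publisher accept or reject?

Reject

Round 3 (the author proposes): the publisher gets 3 if talks fail, so the author offers 3 and keeps 497.
Round 2 (the publisher proposes): the author can get 497 next round, worth 0.47 × 497 = 233.59 now; the publisher offers that and keeps 266.41.
So by rejecting in round 1, the publisher gets 266.41 next round, worth 0.96 × 266.41 = 255.7536 now.
Offer 230 < 255.7536, so the publisher rejects.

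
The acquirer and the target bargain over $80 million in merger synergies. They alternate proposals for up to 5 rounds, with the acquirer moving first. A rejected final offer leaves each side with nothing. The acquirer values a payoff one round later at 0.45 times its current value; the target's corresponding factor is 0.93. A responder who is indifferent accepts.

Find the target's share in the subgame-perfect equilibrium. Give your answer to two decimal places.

58.05

Round 5 (the acquirer proposes): rejection yields 0 for the target; the acquirer offers 0 and keeps 80.
Round 4 (the target proposes): the acquirer can get 80 next round, worth 0.45 × 80 = 36 now. The target offers 36 and keeps 80 − 36 = 44.
Round 3 (the acquirer proposes): the target can get 44 next round, worth 0.93 × 44 = 40.92 now, so the acquirer offers 40.92, keeping 39.08.
Round 2 (the target proposes): the acquirer can get 39.08 next round, worth 0.45 × 39.08 = 17.586 now. The target offers 17.586 and keeps 80 − 17.586 = 62.414.
Round 1 (the acquirer proposes): the target can get 62.414 next round, worth 0.93 × 62.414 = 58.04502 now; the acquirer offers that and keeps 21.95498.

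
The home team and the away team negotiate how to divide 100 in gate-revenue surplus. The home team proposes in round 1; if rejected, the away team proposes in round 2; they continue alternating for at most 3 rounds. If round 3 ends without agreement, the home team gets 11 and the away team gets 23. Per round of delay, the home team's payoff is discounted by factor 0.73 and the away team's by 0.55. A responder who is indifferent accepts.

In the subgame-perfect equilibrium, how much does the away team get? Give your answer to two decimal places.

By backward induction:
Round 3 (the home team proposes): the away team gets 23 if talks fail, so the home team offers 23 and keeps 77.
Round 2 (the away team proposes): the home team can get 77 next round, worth 0.73 × 77 = 56.21 now; the away team offers that and keeps 43.79.
Round 1 (the home team proposes): the away team can get 43.79 next round, worth 0.55 × 43.79 = 24.0845 now, so the home team offers 24.0845, keeping 75.9155.

24.08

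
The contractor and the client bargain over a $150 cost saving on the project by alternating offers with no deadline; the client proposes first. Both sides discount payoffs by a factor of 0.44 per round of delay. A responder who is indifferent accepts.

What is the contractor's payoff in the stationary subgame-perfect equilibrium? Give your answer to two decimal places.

When the client proposes, the contractor accepts any offer worth at least 0.44 times what the contractor would get by proposing next round; and vice versa.
This gives x = 150 − 0.44y and y = 150 − 0.44x, where x and y are each side's share when it proposes.
Hence (1 − 0.44·0.44)x = 150(1 − 0.44), i.e. 0.8064·x = 84.
x ≈ 104.1667; the contractor's share is 150 − x ≈ 45.8333.

45.83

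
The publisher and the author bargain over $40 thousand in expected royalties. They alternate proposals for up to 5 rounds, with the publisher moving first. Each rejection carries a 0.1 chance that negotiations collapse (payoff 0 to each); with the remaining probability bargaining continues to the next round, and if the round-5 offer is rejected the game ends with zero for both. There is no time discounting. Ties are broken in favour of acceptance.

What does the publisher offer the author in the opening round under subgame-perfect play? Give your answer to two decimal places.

6.52

Round 5 (the publisher proposes): rejection yields 0 for the author; the publisher offers 0 and keeps 40.
Round 4 (the author proposes): rejecting gives the publisher an expected 0.9 × 40 = 36; the author offers that and keeps 4.
Round 3 (the publisher proposes): rejecting gives the author an expected 0.9 × 4 = 3.6. The publisher offers 3.6 and keeps 40 − 3.6 = 36.4.
Round 2 (the author proposes): rejecting gives the publisher an expected 0.9 × 36.4 = 32.76, so the author offers 32.76, keeping 7.24.
Round 1 (the publisher proposes): rejecting gives the author an expected 0.9 × 7.24 = 6.516, so the publisher offers 6.516, keeping 33.484.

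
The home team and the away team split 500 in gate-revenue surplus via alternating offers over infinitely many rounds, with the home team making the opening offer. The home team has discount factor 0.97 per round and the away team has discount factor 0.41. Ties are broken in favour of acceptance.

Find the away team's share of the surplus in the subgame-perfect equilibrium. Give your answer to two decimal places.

10.21

In a stationary SPE each proposer offers the other exactly their discounted continuation value.
If the home team keeps x when proposing and the away team keeps y when proposing, then x = 500 − 0.41y and y = 500 − 0.97x.
Solving: x = 500(1 − 0.41) / (1 − 0.97·0.41) = 295 / 0.6023 ≈ 489.7891.
The away team gets 500 − 489.7891 ≈ 10.2109.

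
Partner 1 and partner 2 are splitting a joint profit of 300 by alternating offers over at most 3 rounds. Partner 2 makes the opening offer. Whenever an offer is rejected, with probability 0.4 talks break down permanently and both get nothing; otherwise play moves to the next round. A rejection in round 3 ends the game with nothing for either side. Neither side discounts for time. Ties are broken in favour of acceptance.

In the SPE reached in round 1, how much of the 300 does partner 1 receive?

By backward induction:
Round 3 (partner 2 proposes): partner 1 will accept anything ≥ 0, so partner 2 offers 0 and keeps 300.
Round 2 (partner 1 proposes): rejecting gives partner 2 an expected 0.6 × 300 = 180; partner 1 offers that and keeps 120.
Round 1 (partner 2 proposes): rejecting gives partner 1 an expected 0.6 × 120 = 72. Partner 2 offers 72 and keeps 300 − 72 = 228.

72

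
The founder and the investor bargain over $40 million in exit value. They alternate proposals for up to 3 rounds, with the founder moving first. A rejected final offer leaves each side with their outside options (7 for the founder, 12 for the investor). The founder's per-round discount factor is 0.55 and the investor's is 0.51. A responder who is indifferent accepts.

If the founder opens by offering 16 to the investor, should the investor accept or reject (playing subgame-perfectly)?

Accept

Round 3 (the founder proposes): the investor gets 12 if talks fail, so the founder offers 12 and keeps 28.
Round 2 (the investor proposes): the founder can get 28 next round, worth 0.55 × 28 = 15.4 now. The investor offers 15.4 and keeps 40 − 15.4 = 24.6.
So by rejecting in round 1, the investor gets 24.6 next round, worth 0.51 × 24.6 = 12.546 now.
Offer 16 ≥ 12.546, so the investor accepts.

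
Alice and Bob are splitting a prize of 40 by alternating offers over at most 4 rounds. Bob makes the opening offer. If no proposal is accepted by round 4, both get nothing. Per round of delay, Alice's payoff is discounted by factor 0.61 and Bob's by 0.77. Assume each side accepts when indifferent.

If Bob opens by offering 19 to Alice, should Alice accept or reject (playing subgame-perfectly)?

Accept

Work out Alice's continuation value if the offer is rejected.
Round 4 (Alice proposes): Bob will accept anything ≥ 0, so Alice offers 0 and keeps 40.
Round 3 (Bob proposes): Alice can get 40 next round, worth 0.61 × 40 = 24.4 now, so Bob offers 24.4, keeping 15.6.
Round 2 (Alice proposes): Bob can get 15.6 next round, worth 0.77 × 15.6 = 12.012 now, so Alice offers 12.012, keeping 27.988.
So by rejecting in round 1, Alice gets 27.988 next round, worth 0.61 × 27.988 = 17.07268 now.
Offer 19 ≥ 17.07268, so Alice accepts.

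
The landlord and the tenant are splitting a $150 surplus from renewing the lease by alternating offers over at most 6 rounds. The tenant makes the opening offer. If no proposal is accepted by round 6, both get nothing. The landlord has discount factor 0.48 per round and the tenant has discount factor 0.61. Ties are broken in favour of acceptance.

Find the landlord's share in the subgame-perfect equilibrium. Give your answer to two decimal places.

42.47

Round 6 (the landlord proposes): the tenant will accept anything ≥ 0, so the landlord offers 0 and keeps 150.
Round 5 (the tenant proposes): the landlord can get 150 next round, worth 0.48 × 150 = 72 now, so the tenant offers 72, keeping 78.
Round 4 (the landlord proposes): the tenant can get 78 next round, worth 0.61 × 78 = 47.58 now, so the landlord offers 47.58, keeping 102.42.
Round 3 (the tenant proposes): the landlord can get 102.42 next round, worth 0.48 × 102.42 = 49.1616 now; the tenant offers that and keeps 100.8384.
Round 2 (the landlord proposes): the tenant can get 100.8384 next round, worth 0.61 × 100.8384 = 61.511424 now, so the landlord offers 61.511424, keeping 88.488576.
Round 1 (the tenant proposes): the landlord can get 88.488576 next round, worth 0.48 × 88.488576 = 42.47451648 now; the tenant offers that and keeps 107.52548352.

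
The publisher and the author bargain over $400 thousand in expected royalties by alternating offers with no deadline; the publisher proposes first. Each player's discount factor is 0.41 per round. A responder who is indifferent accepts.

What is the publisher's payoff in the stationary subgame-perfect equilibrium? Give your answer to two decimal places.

283.69

When the publisher proposes, the author accepts any offer worth at least 0.41 times what the author would get by proposing next round; and vice versa.
This gives x = 400 − 0.41y and y = 400 − 0.41x, where x and y are each side's share when it proposes.
Hence (1 − 0.41·0.41)x = 400(1 − 0.41), i.e. 0.8319·x = 236.
x ≈ 283.6879; the author's share is 400 − x ≈ 116.3121.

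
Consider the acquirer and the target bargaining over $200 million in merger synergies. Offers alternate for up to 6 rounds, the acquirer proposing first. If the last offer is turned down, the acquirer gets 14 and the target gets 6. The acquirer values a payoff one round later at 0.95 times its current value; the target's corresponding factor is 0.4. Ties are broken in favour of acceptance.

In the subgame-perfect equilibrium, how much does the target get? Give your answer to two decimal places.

Round 6 (the target proposes): the acquirer gets 14 if talks fail, so the target offers 14 and keeps 186.
Round 5 (the acquirer proposes): the target can get 186 next round, worth 0.4 × 186 = 74.4 now, so the acquirer offers 74.4, keeping 125.6.
Round 4 (the target proposes): the acquirer can get 125.6 next round, worth 0.95 × 125.6 = 119.32 now; the target offers that and keeps 80.68.
Round 3 (the acquirer proposes): the target can get 80.68 next round, worth 0.4 × 80.68 = 32.272 now. The acquirer offers 32.272 and keeps 200 − 32.272 = 167.728.
Round 2 (the target proposes): the acquirer can get 167.728 next round, worth 0.95 × 167.728 = 159.3416 now, so the target offers 159.3416, keeping 40.6584.
Round 1 (the acquirer proposes): the target can get 40.6584 next round, worth 0.4 × 40.6584 = 16.26336 now, so the acquirer offers 16.26336, keeping 183.73664.

16.26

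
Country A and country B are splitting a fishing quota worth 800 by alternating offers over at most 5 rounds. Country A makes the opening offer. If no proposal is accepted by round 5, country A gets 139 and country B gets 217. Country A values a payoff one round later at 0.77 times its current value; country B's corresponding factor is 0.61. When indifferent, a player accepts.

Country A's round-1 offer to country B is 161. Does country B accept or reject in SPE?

Reject

Work out country B's continuation value if the offer is rejected.
Round 5 (country A proposes): country B gets 217 if talks fail, so country A offers 217 and keeps 583.
Round 4 (country B proposes): country A can get 583 next round, worth 0.77 × 583 = 448.91 now; country B offers that and keeps 351.09.
Round 3 (country A proposes): country B can get 351.09 next round, worth 0.61 × 351.09 = 214.1649 now; country A offers that and keeps 585.8351.
Round 2 (country B proposes): country A can get 585.8351 next round, worth 0.77 × 585.8351 = 451.093027 now, so country B offers 451.093027, keeping 348.906973.
So by rejecting in round 1, country B gets 348.906973 next round, worth 0.61 × 348.906973 = 212.83325353 now.
Offer 161 < 212.83325353, so country B rejects.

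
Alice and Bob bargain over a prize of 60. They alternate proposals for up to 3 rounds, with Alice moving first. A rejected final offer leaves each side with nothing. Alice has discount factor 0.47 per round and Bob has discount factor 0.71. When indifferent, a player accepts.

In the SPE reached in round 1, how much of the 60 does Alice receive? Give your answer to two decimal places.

37.42

Work backward from the last round.
Round 3 (Alice proposes): rejection yields 0 for Bob; Alice offers 0 and keeps 60.
Round 2 (Bob proposes): Alice can get 60 next round, worth 0.47 × 60 = 28.2 now, so Bob offers 28.2, keeping 31.8.
Round 1 (Alice proposes): Bob can get 31.8 next round, worth 0.71 × 31.8 = 22.578 now; Alice offers that and keeps 37.422.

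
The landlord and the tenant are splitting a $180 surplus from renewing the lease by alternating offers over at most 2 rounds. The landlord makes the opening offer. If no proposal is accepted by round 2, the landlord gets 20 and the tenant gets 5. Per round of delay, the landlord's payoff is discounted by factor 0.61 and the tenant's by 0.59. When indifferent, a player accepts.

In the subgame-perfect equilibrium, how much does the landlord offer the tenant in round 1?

94.4

Round 2 (the tenant proposes): the landlord gets 20 if talks fail, so the tenant offers 20 and keeps 160.
Round 1 (the landlord proposes): the tenant can get 160 next round, worth 0.59 × 160 = 94.4 now, so the landlord offers 94.4, keeping 85.6.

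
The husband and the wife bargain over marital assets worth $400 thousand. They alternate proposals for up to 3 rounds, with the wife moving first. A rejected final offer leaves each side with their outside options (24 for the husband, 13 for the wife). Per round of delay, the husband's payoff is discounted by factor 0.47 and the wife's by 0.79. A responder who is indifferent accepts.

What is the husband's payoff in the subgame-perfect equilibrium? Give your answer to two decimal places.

Round 3 (the wife proposes): the husband gets 24 if talks fail, so the wife offers 24 and keeps 376.
Round 2 (the husband proposes): the wife can get 376 next round, worth 0.79 × 376 = 297.04 now; the husband offers that and keeps 102.96.
Round 1 (the wife proposes): the husband can get 102.96 next round, worth 0.47 × 102.96 = 48.3912 now, so the wife offers 48.3912, keeping 351.6088.

48.39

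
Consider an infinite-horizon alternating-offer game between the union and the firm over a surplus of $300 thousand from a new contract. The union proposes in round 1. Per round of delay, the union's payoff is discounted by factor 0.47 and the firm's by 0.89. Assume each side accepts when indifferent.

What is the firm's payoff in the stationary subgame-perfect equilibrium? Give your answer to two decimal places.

243.27

In a stationary SPE each proposer offers the other exactly their discounted continuation value.
If the union keeps x when proposing and the firm keeps y when proposing, then x = 300 − 0.89y and y = 300 − 0.47x.
Solving: x = 300(1 − 0.89) / (1 − 0.47·0.89) = 33 / 0.5817 ≈ 56.7303.
The firm gets 300 − 56.7303 ≈ 243.2697.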